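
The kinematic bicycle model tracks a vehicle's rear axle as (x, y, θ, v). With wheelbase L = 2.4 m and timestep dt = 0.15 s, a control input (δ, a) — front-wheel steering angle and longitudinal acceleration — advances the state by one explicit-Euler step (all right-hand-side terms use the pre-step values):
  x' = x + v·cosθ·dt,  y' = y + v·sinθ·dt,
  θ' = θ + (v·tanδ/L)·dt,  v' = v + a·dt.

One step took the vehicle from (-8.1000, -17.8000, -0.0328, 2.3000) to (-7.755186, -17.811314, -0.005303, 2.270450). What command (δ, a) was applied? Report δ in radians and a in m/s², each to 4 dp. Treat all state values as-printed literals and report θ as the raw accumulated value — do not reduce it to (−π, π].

δ = 0.1890, a = -0.1970

a = (v'−v)/dt = (-0.029550)/0.15 = -0.1970
Δθ = θ'−θ = 0.027497;  (v·dt/L) = 2.3000·0.15/2.4 = 0.143750
tan δ = Δθ·L/(v·dt) = 0.191283  →  δ = 0.1890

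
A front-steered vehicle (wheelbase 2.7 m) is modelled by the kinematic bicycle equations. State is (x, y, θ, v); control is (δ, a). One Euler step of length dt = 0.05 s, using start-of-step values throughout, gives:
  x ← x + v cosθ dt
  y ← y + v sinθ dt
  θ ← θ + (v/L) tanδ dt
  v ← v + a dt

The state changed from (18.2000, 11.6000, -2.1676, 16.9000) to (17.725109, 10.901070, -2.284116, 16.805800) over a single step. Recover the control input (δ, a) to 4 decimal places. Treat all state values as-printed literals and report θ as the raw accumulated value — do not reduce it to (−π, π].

δ = -0.3564, a = -1.8840

a = (v'−v)/dt = (-0.094200)/0.05 = -1.8840
Δθ = θ'−θ = -0.116516;  (v·dt/L) = 16.9000·0.05/2.7 = 0.312963
tan δ = Δθ·L/(v·dt) = -0.372300  →  δ = -0.3564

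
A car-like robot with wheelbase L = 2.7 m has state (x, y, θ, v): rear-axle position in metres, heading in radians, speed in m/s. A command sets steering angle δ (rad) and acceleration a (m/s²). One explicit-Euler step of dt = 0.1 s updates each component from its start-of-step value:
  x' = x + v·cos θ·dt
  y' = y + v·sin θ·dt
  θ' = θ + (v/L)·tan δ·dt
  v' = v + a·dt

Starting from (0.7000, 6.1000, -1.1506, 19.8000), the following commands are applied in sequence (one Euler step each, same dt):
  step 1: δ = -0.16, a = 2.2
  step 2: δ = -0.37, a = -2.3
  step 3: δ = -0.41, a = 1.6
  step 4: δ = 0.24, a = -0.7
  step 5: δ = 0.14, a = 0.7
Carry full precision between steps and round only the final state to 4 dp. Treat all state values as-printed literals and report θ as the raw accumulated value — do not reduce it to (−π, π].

after step 1 (δ=-0.16, a=2.2): (1.507721, 4.292242, -1.268945, 20.020000)
after step 2 (δ=-0.37, a=-2.3): (2.102892, 2.380757, -1.556538, 19.790000)
after step 3 (δ=-0.41, a=1.6): (2.131108, 0.401959, -1.875107, 19.950000)
after step 4 (δ=0.24, a=-0.7): (1.533335, -1.501379, -1.694288, 19.880000)
after step 5 (δ=0.14, a=0.7): (1.288456, -3.474239, -1.590528, 19.950000)

(1.2885, -3.4742, -1.5905, 19.9500)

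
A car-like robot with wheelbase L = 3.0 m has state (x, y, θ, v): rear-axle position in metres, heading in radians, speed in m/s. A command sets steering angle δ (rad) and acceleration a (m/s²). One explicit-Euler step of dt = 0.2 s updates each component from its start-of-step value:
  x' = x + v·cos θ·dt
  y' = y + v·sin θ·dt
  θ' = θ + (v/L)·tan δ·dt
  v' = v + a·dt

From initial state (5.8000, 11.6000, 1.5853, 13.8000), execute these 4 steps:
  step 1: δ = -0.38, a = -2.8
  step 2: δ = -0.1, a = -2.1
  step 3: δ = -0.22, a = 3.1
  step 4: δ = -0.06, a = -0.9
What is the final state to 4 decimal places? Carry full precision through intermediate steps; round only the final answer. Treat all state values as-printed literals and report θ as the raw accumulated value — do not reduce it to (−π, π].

(9.3603, 21.3304, 0.8843, 13.2600)

after step 1 (δ=-0.38, a=-2.8): (5.759971, 14.359710, 1.217840, 13.240000)
after step 2 (δ=-0.1, a=-2.1): (6.675314, 16.844474, 1.129278, 12.820000)
after step 3 (δ=-0.22, a=3.1): (7.770943, 19.162596, 0.938158, 13.440000)
after step 4 (δ=-0.06, a=-0.9): (9.360289, 21.330389, 0.884334, 13.260000)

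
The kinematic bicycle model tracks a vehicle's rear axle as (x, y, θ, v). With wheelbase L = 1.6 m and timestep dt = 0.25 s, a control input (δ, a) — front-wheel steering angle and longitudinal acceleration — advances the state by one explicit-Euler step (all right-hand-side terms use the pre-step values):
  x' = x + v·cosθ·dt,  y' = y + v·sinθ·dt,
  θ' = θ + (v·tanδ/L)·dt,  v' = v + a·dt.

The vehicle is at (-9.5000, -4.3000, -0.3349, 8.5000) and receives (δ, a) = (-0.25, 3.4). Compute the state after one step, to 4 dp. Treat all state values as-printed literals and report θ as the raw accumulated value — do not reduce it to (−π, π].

x' = -9.5000 + 8.5000·cos(-0.3349)·0.25 = -7.4931
y' = -4.3000 + 8.5000·sin(-0.3349)·0.25 = -4.9984
θ' = -0.3349 + (8.5000/1.6)·tan(-0.25)·0.25 = -0.6740
v' = 8.5000 + 3.4000·0.25 = 9.3500

(-7.4931, -4.9984, -0.6740, 9.3500)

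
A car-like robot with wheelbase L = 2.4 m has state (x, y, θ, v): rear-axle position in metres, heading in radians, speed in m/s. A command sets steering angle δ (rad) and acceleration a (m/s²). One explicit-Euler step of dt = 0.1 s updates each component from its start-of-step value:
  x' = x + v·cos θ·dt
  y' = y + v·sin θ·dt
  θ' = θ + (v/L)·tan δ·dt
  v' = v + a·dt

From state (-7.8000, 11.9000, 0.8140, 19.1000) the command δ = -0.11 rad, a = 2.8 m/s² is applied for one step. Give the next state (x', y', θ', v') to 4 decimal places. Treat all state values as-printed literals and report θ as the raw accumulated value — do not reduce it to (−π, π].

x' = -7.8000 + 19.1000·cos(0.8140)·0.1 = -6.4886
y' = 11.9000 + 19.1000·sin(0.8140)·0.1 = 13.2886
θ' = 0.8140 + (19.1000/2.4)·tan(-0.11)·0.1 = 0.7261
v' = 19.1000 + 2.8000·0.1 = 19.3800

(-6.4886, 13.2886, 0.7261, 19.3800)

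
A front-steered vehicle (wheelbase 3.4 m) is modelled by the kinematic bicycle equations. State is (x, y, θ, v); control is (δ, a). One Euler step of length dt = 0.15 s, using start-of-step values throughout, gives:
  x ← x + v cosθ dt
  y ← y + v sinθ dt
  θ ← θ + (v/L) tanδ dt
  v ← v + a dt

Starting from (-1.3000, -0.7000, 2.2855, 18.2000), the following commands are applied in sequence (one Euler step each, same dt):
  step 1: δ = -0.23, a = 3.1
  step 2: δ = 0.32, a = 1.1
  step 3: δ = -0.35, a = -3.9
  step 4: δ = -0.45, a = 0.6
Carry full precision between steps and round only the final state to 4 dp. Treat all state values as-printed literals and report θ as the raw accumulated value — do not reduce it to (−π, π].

after step 1 (δ=-0.23, a=3.1): (-3.089225, 1.361935, 2.097497, 18.665000)
after step 2 (δ=0.32, a=1.1): (-4.496613, 3.782236, 2.370381, 18.830000)
after step 3 (δ=-0.35, a=-3.9): (-6.521968, 5.750925, 2.067139, 18.245000)
after step 4 (δ=-0.45, a=0.6): (-7.825244, 8.157432, 1.678315, 18.335000)

(-7.8252, 8.1574, 1.6783, 18.3350)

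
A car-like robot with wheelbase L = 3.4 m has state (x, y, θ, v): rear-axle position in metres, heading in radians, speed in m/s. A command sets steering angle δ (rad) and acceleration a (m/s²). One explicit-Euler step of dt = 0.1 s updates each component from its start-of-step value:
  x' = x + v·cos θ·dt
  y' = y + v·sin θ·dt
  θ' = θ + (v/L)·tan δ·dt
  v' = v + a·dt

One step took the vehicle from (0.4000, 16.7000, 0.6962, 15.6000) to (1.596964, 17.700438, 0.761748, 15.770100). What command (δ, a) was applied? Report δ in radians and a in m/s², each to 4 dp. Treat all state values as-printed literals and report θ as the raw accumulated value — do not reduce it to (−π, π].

δ = 0.1419, a = 1.7010

a = (v'−v)/dt = (0.170100)/0.1 = 1.7010
Δθ = θ'−θ = 0.065548;  (v·dt/L) = 15.6000·0.1/3.4 = 0.458824
tan δ = Δθ·L/(v·dt) = 0.142861  →  δ = 0.1419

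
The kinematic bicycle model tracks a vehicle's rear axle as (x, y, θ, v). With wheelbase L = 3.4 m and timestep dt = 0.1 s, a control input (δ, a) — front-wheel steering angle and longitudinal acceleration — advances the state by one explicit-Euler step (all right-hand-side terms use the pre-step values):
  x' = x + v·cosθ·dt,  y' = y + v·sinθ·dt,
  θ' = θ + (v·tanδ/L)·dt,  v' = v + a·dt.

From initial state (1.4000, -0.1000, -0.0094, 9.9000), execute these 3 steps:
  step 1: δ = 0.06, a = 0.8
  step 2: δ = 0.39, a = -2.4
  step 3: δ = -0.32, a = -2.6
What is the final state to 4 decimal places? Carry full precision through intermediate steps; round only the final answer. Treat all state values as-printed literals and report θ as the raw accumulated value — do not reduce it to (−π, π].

after step 1 (δ=0.06, a=0.8): (2.389956, -0.109306, 0.008092, 9.980000)
after step 2 (δ=0.39, a=-2.4): (3.387924, -0.101231, 0.128748, 9.740000)
after step 3 (δ=-0.32, a=-2.6): (4.353862, 0.023824, 0.033815, 9.480000)

(4.3539, 0.0238, 0.0338, 9.4800)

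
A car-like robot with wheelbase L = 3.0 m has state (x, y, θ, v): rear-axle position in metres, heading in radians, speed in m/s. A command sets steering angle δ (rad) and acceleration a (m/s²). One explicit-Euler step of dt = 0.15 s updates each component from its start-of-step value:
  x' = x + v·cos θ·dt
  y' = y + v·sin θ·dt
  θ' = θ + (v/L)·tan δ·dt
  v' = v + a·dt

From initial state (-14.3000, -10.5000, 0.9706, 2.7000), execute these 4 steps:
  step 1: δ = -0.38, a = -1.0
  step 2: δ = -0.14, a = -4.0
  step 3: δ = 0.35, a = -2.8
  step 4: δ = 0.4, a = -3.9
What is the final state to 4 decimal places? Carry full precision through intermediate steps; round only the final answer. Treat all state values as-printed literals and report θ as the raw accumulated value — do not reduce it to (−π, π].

(-13.5200, -9.4488, 0.9666, 0.9450)

after step 1 (δ=-0.38, a=-1.0): (-14.071254, -10.165784, 0.916679, 2.550000)
after step 2 (δ=-0.14, a=-4.0): (-13.838519, -9.862238, 0.898712, 1.950000)
after step 3 (δ=0.35, a=-2.8): (-13.656403, -9.633349, 0.934302, 1.530000)
after step 4 (δ=0.4, a=-3.9): (-13.519993, -9.448789, 0.966646, 0.945000)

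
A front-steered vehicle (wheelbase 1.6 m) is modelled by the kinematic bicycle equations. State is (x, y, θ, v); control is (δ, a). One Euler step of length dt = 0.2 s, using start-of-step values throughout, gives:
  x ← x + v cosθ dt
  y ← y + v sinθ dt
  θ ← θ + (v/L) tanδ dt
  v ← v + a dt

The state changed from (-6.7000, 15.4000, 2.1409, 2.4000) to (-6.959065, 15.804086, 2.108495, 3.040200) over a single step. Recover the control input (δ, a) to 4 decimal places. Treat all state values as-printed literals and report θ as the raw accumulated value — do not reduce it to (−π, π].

a = (v'−v)/dt = (0.640200)/0.2 = 3.2010
Δθ = θ'−θ = -0.032405;  (v·dt/L) = 2.4000·0.2/1.6 = 0.300000
tan δ = Δθ·L/(v·dt) = -0.108017  →  δ = -0.1076

δ = -0.1076, a = 3.2010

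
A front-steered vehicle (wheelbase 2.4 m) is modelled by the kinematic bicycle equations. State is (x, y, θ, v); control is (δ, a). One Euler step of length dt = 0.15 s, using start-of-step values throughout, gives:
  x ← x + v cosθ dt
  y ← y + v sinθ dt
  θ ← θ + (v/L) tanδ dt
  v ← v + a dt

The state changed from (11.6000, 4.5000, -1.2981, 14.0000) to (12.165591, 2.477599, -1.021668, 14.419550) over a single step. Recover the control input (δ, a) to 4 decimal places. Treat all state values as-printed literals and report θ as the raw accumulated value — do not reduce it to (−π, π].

a = (v'−v)/dt = (0.419550)/0.15 = 2.7970
Δθ = θ'−θ = 0.276432;  (v·dt/L) = 14.0000·0.15/2.4 = 0.875000
tan δ = Δθ·L/(v·dt) = 0.315922  →  δ = 0.3060

δ = 0.3060, a = 2.7970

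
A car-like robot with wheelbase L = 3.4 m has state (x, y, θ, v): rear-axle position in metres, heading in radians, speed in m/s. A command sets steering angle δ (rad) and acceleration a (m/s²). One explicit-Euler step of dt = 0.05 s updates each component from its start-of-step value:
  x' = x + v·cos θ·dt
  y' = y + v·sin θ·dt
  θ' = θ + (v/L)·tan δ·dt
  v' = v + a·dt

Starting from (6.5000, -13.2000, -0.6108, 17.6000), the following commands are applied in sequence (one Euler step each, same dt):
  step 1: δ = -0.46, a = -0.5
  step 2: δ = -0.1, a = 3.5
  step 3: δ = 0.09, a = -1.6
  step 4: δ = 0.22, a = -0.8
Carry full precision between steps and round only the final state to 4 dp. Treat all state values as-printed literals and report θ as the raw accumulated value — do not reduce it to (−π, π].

after step 1 (δ=-0.46, a=-0.5): (7.220887, -13.704700, -0.739034, 17.575000)
after step 2 (δ=-0.1, a=3.5): (7.870388, -14.296603, -0.764966, 17.750000)
after step 3 (δ=0.09, a=-1.6): (8.510636, -14.911208, -0.741410, 17.670000)
after step 4 (δ=0.22, a=-0.8): (9.162233, -15.507861, -0.683301, 17.630000)

(9.1622, -15.5079, -0.6833, 17.6300)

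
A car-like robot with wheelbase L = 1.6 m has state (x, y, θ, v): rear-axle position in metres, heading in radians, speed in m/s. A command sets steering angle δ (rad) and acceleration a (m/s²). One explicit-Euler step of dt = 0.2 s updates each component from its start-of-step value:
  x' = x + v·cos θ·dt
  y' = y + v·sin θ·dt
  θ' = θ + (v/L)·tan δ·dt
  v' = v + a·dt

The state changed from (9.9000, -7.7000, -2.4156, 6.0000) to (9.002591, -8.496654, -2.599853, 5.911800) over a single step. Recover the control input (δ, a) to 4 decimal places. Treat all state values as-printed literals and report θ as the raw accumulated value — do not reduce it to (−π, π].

δ = -0.2409, a = -0.4410

a = (v'−v)/dt = (-0.088200)/0.2 = -0.4410
Δθ = θ'−θ = -0.184253;  (v·dt/L) = 6.0000·0.2/1.6 = 0.750000
tan δ = Δθ·L/(v·dt) = -0.245671  →  δ = -0.2409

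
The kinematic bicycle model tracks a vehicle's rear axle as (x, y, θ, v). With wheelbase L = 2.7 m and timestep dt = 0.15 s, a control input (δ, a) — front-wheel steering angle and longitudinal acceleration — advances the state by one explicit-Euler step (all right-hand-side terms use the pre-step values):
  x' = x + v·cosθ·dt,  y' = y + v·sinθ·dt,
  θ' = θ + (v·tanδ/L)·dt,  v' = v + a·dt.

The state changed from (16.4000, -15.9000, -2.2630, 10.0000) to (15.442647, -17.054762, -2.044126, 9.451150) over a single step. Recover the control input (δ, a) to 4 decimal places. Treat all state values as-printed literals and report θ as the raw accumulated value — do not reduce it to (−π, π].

a = (v'−v)/dt = (-0.548850)/0.15 = -3.6590
Δθ = θ'−θ = 0.218874;  (v·dt/L) = 10.0000·0.15/2.7 = 0.555556
tan δ = Δθ·L/(v·dt) = 0.393973  →  δ = 0.3753

δ = 0.3753, a = -3.6590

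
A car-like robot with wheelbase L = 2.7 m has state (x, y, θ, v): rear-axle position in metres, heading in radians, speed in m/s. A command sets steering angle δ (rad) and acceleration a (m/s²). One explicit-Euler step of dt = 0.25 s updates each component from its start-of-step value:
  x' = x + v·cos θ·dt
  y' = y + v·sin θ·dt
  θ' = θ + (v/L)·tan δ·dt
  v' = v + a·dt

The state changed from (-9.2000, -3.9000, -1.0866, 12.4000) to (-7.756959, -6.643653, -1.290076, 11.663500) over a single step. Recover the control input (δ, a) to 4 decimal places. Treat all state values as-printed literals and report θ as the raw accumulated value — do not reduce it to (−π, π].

a = (v'−v)/dt = (-0.736500)/0.25 = -2.9460
Δθ = θ'−θ = -0.203476;  (v·dt/L) = 12.4000·0.25/2.7 = 1.148148
tan δ = Δθ·L/(v·dt) = -0.177221  →  δ = -0.1754

δ = -0.1754, a = -2.9460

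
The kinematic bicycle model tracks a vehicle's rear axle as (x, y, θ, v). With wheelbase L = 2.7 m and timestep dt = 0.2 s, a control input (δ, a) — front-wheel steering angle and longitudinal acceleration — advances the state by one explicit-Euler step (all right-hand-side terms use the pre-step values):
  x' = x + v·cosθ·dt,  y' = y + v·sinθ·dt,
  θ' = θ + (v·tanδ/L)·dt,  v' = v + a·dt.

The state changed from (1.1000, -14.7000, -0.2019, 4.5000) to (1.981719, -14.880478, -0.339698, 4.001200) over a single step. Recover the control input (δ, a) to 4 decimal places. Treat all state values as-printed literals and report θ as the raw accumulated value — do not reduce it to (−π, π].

a = (v'−v)/dt = (-0.498800)/0.2 = -2.4940
Δθ = θ'−θ = -0.137798;  (v·dt/L) = 4.5000·0.2/2.7 = 0.333333
tan δ = Δθ·L/(v·dt) = -0.413394  →  δ = -0.3920

δ = -0.3920, a = -2.4940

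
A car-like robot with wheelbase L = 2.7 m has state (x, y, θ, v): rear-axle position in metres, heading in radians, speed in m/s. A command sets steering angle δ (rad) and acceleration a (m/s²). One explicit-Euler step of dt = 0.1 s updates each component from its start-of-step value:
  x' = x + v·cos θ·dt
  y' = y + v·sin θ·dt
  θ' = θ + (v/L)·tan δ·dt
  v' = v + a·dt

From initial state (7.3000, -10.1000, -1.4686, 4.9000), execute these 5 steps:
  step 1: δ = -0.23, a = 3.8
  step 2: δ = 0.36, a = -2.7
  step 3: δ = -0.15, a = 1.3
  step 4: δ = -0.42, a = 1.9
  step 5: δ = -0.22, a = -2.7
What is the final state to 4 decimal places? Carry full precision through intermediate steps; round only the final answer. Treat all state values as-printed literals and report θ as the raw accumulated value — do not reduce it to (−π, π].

after step 1 (δ=-0.23, a=3.8): (7.349989, -10.587443, -1.511093, 5.280000)
after step 2 (δ=0.36, a=-2.7): (7.381494, -11.114503, -1.437485, 5.010000)
after step 3 (δ=-0.15, a=1.3): (7.448085, -11.611057, -1.465529, 5.140000)
after step 4 (δ=-0.42, a=1.9): (7.502093, -12.122212, -1.550543, 5.330000)
after step 5 (δ=-0.22, a=-2.7): (7.512887, -12.655103, -1.594687, 5.060000)

(7.5129, -12.6551, -1.5947, 5.0600)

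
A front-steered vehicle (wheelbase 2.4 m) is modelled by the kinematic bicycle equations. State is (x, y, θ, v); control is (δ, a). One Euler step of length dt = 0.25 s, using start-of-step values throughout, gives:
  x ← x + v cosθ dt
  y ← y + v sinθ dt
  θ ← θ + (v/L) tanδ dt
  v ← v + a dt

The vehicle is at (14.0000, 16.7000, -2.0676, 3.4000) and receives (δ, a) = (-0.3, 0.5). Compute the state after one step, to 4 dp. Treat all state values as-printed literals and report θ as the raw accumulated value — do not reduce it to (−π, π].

x' = 14.0000 + 3.4000·cos(-2.0676)·0.25 = 13.5949
y' = 16.7000 + 3.4000·sin(-2.0676)·0.25 = 15.9528
θ' = -2.0676 + (3.4000/2.4)·tan(-0.3)·0.25 = -2.1772
v' = 3.4000 + 0.5000·0.25 = 3.5250

(13.5949, 15.9528, -2.1772, 3.5250)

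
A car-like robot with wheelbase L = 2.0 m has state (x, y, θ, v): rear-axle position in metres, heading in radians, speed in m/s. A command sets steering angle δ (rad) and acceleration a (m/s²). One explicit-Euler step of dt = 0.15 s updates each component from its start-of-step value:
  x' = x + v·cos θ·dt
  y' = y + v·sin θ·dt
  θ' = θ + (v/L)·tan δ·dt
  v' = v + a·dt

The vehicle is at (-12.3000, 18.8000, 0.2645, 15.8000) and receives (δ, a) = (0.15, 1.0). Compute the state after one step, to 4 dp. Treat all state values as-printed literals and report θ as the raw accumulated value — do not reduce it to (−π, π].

(-10.0124, 19.4196, 0.4436, 15.9500)

x' = -12.3000 + 15.8000·cos(0.2645)·0.15 = -10.0124
y' = 18.8000 + 15.8000·sin(0.2645)·0.15 = 19.4196
θ' = 0.2645 + (15.8000/2.0)·tan(0.15)·0.15 = 0.4436
v' = 15.8000 + 1.0000·0.15 = 15.9500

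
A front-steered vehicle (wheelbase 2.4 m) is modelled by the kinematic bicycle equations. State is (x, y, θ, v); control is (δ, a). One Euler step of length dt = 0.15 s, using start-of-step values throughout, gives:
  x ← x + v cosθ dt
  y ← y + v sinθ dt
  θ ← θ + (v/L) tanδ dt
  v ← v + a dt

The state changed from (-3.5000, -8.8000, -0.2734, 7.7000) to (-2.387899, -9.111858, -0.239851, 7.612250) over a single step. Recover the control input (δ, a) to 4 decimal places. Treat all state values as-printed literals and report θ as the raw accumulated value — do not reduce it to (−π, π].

a = (v'−v)/dt = (-0.087750)/0.15 = -0.5850
Δθ = θ'−θ = 0.033549;  (v·dt/L) = 7.7000·0.15/2.4 = 0.481250
tan δ = Δθ·L/(v·dt) = 0.069712  →  δ = 0.0696

δ = 0.0696, a = -0.5850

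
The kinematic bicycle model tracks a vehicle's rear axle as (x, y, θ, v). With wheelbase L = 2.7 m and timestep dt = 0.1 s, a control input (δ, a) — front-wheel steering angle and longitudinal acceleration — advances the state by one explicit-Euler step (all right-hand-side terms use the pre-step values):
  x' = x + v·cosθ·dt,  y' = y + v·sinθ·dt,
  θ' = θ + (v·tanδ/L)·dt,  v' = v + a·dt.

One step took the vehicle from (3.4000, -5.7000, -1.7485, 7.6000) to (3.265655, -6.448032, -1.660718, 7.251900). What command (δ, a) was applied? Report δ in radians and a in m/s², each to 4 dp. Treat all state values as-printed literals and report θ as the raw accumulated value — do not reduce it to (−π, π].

a = (v'−v)/dt = (-0.348100)/0.1 = -3.4810
Δθ = θ'−θ = 0.087782;  (v·dt/L) = 7.6000·0.1/2.7 = 0.281481
tan δ = Δθ·L/(v·dt) = 0.311857  →  δ = 0.3023

δ = 0.3023, a = -3.4810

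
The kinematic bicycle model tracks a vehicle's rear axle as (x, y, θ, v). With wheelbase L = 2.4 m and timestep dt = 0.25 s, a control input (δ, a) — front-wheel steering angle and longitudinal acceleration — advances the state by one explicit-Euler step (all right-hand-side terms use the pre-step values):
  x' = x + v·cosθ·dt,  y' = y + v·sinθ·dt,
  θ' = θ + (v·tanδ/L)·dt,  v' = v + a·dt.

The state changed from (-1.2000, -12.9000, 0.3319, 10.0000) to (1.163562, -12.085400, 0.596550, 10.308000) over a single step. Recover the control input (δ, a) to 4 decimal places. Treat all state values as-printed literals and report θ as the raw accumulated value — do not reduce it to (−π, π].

a = (v'−v)/dt = (0.308000)/0.25 = 1.2320
Δθ = θ'−θ = 0.264650;  (v·dt/L) = 10.0000·0.25/2.4 = 1.041667
tan δ = Δθ·L/(v·dt) = 0.254064  →  δ = 0.2488

δ = 0.2488, a = 1.2320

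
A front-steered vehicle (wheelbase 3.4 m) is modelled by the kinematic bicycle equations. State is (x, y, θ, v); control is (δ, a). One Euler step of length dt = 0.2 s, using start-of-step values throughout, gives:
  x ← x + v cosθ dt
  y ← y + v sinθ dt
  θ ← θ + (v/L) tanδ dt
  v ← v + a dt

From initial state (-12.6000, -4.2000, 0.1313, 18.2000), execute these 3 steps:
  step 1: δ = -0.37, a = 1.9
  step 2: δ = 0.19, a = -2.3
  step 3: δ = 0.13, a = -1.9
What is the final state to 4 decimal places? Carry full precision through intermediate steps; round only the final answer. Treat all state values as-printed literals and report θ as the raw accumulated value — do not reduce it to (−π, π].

after step 1 (δ=-0.37, a=1.9): (-8.991331, -3.723440, -0.283942, 18.580000)
after step 2 (δ=0.19, a=-2.3): (-5.424125, -4.764447, -0.073747, 18.120000)
after step 3 (δ=0.13, a=-1.9): (-1.809975, -5.031465, 0.065603, 17.740000)

(-1.8100, -5.0315, 0.0656, 17.7400)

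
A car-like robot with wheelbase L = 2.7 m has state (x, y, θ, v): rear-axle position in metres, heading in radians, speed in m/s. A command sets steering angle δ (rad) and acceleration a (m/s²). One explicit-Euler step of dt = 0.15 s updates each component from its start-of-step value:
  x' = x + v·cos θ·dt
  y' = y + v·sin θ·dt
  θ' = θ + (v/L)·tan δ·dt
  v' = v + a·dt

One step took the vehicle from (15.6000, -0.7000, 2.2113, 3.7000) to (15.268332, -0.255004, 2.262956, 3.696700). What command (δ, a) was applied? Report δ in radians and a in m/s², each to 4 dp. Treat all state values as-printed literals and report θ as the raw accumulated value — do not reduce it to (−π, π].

a = (v'−v)/dt = (-0.003300)/0.15 = -0.0220
Δθ = θ'−θ = 0.051656;  (v·dt/L) = 3.7000·0.15/2.7 = 0.205556
tan δ = Δθ·L/(v·dt) = 0.251299  →  δ = 0.2462

δ = 0.2462, a = -0.0220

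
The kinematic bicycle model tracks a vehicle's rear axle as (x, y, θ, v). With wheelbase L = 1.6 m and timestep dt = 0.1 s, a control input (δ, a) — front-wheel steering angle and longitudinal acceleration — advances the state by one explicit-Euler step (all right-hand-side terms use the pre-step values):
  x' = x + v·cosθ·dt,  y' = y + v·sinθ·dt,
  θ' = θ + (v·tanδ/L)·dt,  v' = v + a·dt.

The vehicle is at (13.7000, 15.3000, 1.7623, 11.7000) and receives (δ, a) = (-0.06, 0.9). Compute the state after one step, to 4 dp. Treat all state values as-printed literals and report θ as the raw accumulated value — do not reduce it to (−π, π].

x' = 13.7000 + 11.7000·cos(1.7623)·0.1 = 13.4773
y' = 15.3000 + 11.7000·sin(1.7623)·0.1 = 16.4486
θ' = 1.7623 + (11.7000/1.6)·tan(-0.06)·0.1 = 1.7184
v' = 11.7000 + 0.9000·0.1 = 11.7900

(13.4773, 16.4486, 1.7184, 11.7900)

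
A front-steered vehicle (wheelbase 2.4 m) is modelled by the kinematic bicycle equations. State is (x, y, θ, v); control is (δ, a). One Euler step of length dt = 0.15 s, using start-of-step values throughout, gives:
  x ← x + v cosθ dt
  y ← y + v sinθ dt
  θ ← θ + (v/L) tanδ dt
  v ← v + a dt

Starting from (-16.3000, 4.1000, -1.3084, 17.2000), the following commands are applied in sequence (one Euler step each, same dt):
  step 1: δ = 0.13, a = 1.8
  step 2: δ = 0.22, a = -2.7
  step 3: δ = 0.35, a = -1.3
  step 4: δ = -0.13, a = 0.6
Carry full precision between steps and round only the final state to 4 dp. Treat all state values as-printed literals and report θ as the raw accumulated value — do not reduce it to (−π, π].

after step 1 (δ=0.13, a=1.8): (-15.630759, 1.608310, -1.167857, 17.470000)
after step 2 (δ=0.22, a=-2.7): (-14.603199, -0.802320, -0.923693, 17.065000)
after step 3 (δ=0.35, a=-1.3): (-13.059983, -2.844575, -0.534367, 16.870000)
after step 4 (δ=-0.13, a=0.6): (-10.882257, -4.133350, -0.672213, 16.960000)

(-10.8823, -4.1333, -0.6722, 16.9600)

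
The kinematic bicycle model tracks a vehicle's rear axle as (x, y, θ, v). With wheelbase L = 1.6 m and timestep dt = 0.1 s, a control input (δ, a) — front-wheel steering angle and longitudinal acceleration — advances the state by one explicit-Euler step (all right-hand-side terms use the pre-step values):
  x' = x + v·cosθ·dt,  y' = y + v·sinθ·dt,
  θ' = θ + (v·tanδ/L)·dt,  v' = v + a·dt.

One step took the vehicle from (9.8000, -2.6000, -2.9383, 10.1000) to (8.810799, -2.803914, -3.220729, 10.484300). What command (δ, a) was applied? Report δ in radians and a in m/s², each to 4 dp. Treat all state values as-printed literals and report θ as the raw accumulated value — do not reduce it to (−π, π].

a = (v'−v)/dt = (0.384300)/0.1 = 3.8430
Δθ = θ'−θ = -0.282429;  (v·dt/L) = 10.1000·0.1/1.6 = 0.631250
tan δ = Δθ·L/(v·dt) = -0.447412  →  δ = -0.4207

δ = -0.4207, a = 3.8430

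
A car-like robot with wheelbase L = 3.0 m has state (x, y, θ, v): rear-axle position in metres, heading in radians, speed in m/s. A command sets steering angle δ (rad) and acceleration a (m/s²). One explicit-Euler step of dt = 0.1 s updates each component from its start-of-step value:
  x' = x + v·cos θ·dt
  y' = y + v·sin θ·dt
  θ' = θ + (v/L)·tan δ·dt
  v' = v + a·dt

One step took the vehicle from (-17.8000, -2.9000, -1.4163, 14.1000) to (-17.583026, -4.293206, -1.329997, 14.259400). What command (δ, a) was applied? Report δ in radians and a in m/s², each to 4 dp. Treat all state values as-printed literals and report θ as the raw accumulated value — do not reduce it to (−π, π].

δ = 0.1816, a = 1.5940

a = (v'−v)/dt = (0.159400)/0.1 = 1.5940
Δθ = θ'−θ = 0.086303;  (v·dt/L) = 14.1000·0.1/3.0 = 0.470000
tan δ = Δθ·L/(v·dt) = 0.183623  →  δ = 0.1816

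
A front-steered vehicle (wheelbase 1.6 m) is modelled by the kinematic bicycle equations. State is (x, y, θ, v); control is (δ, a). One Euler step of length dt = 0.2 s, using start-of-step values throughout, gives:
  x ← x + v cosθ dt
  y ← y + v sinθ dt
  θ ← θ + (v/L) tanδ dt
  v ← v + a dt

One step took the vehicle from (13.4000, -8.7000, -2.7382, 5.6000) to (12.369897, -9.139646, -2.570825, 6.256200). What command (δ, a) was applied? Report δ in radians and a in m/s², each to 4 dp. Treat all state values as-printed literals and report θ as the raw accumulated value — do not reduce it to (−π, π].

a = (v'−v)/dt = (0.656200)/0.2 = 3.2810
Δθ = θ'−θ = 0.167375;  (v·dt/L) = 5.6000·0.2/1.6 = 0.700000
tan δ = Δθ·L/(v·dt) = 0.239107  →  δ = 0.2347

δ = 0.2347, a = 3.2810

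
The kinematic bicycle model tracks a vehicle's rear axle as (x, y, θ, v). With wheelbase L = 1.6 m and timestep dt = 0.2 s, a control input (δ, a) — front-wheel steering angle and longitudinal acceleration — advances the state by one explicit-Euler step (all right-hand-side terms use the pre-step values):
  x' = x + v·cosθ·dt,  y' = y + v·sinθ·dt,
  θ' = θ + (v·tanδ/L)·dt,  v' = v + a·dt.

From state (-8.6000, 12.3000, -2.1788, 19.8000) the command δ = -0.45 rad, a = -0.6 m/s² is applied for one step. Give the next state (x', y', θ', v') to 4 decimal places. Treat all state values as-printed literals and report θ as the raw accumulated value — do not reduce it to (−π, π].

(-10.8621, 9.0497, -3.3744, 19.6800)

x' = -8.6000 + 19.8000·cos(-2.1788)·0.2 = -10.8621
y' = 12.3000 + 19.8000·sin(-2.1788)·0.2 = 9.0497
θ' = -2.1788 + (19.8000/1.6)·tan(-0.45)·0.2 = -3.3744
v' = 19.8000 − 0.6000·0.2 = 19.6800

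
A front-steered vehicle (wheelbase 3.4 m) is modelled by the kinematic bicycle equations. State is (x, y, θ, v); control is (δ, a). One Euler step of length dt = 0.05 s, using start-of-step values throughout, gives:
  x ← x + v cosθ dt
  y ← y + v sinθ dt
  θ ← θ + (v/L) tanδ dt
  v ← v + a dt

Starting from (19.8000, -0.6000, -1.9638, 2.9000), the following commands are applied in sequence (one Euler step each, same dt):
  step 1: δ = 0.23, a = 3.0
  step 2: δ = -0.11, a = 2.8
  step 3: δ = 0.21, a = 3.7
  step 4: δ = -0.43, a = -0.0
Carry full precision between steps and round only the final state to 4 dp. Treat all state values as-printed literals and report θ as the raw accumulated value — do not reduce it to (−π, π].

after step 1 (δ=0.23, a=3.0): (19.744470, -0.733946, -1.953814, 3.050000)
after step 2 (δ=-0.11, a=2.8): (19.687478, -0.875396, -1.958768, 3.190000)
after step 3 (δ=0.21, a=3.7): (19.627137, -1.023041, -1.948769, 3.375000)
after step 4 (δ=-0.43, a=-0.0): (19.564862, -1.179880, -1.971532, 3.375000)

(19.5649, -1.1799, -1.9715, 3.3750)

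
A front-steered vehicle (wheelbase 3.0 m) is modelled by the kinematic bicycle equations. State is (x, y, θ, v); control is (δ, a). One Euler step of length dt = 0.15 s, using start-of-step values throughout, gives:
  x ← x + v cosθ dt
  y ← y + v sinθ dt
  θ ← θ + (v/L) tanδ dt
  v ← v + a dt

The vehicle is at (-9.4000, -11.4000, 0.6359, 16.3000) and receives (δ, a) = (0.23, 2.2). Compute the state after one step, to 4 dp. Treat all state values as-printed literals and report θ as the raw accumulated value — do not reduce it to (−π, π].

(-7.4329, -9.9479, 0.8267, 16.6300)

x' = -9.4000 + 16.3000·cos(0.6359)·0.15 = -7.4329
y' = -11.4000 + 16.3000·sin(0.6359)·0.15 = -9.9479
θ' = 0.6359 + (16.3000/3.0)·tan(0.23)·0.15 = 0.8267
v' = 16.3000 + 2.2000·0.15 = 16.6300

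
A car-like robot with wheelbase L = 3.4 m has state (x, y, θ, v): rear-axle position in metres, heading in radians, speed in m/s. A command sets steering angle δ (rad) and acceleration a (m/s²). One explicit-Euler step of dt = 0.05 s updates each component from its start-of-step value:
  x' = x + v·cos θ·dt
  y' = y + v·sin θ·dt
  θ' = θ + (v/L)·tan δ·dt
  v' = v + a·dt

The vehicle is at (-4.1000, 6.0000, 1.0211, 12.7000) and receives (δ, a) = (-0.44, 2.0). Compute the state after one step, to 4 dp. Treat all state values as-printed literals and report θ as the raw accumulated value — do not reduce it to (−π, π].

(-3.7683, 6.5415, 0.9332, 12.8000)

x' = -4.1000 + 12.7000·cos(1.0211)·0.05 = -3.7683
y' = 6.0000 + 12.7000·sin(1.0211)·0.05 = 6.5415
θ' = 1.0211 + (12.7000/3.4)·tan(-0.44)·0.05 = 0.9332
v' = 12.7000 + 2.0000·0.05 = 12.8000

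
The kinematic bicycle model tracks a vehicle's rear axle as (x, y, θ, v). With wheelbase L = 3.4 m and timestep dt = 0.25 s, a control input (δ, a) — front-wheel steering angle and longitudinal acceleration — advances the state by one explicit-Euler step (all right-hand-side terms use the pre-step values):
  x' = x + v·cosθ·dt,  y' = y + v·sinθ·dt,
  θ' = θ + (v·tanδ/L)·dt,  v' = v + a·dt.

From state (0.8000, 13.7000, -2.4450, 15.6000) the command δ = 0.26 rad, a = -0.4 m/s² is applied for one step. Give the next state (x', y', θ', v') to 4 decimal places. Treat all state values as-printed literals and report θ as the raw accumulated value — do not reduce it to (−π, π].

(-2.1914, 11.1977, -2.1399, 15.5000)

x' = 0.8000 + 15.6000·cos(-2.4450)·0.25 = -2.1914
y' = 13.7000 + 15.6000·sin(-2.4450)·0.25 = 11.1977
θ' = -2.4450 + (15.6000/3.4)·tan(0.26)·0.25 = -2.1399
v' = 15.6000 − 0.4000·0.25 = 15.5000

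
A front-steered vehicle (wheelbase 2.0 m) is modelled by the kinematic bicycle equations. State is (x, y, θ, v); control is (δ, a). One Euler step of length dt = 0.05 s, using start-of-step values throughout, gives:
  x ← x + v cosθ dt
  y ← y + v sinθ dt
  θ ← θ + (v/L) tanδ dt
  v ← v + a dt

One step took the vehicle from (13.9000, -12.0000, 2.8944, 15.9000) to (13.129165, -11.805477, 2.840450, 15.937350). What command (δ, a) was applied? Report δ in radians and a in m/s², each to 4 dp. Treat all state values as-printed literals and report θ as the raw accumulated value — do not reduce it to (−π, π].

a = (v'−v)/dt = (0.037350)/0.05 = 0.7470
Δθ = θ'−θ = -0.053950;  (v·dt/L) = 15.9000·0.05/2.0 = 0.397500
tan δ = Δθ·L/(v·dt) = -0.135723  →  δ = -0.1349

δ = -0.1349, a = 0.7470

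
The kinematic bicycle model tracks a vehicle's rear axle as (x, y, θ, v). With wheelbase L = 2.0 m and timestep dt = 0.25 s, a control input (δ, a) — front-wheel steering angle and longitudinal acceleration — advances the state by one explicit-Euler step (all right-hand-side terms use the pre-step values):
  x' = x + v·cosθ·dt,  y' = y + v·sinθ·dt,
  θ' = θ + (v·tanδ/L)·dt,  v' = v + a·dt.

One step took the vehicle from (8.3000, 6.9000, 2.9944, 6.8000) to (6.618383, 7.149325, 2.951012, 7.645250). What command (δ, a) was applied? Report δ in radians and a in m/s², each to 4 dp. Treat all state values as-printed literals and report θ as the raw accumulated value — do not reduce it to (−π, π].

δ = -0.0510, a = 3.3810

a = (v'−v)/dt = (0.845250)/0.25 = 3.3810
Δθ = θ'−θ = -0.043388;  (v·dt/L) = 6.8000·0.25/2.0 = 0.850000
tan δ = Δθ·L/(v·dt) = -0.051045  →  δ = -0.0510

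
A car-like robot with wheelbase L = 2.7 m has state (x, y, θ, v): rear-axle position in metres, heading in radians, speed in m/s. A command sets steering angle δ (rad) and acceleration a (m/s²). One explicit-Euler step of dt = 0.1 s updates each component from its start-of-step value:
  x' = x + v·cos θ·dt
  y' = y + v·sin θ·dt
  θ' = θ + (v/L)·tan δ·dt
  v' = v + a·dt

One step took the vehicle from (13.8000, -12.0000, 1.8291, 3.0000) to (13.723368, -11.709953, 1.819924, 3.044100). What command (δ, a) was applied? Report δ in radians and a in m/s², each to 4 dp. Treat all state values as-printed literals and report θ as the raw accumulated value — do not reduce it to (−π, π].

δ = -0.0824, a = 0.4410

a = (v'−v)/dt = (0.044100)/0.1 = 0.4410
Δθ = θ'−θ = -0.009176;  (v·dt/L) = 3.0000·0.1/2.7 = 0.111111
tan δ = Δθ·L/(v·dt) = -0.082584  →  δ = -0.0824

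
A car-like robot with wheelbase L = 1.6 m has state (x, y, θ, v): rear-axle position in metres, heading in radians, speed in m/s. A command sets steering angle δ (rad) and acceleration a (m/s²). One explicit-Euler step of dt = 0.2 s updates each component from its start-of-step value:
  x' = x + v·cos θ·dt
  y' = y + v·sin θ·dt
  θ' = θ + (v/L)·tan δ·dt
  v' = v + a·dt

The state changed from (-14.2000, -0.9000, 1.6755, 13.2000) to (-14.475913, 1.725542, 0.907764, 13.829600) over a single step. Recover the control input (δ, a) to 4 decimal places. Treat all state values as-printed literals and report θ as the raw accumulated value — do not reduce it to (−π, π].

a = (v'−v)/dt = (0.629600)/0.2 = 3.1480
Δθ = θ'−θ = -0.767736;  (v·dt/L) = 13.2000·0.2/1.6 = 1.650000
tan δ = Δθ·L/(v·dt) = -0.465295  →  δ = -0.4355

δ = -0.4355, a = 3.1480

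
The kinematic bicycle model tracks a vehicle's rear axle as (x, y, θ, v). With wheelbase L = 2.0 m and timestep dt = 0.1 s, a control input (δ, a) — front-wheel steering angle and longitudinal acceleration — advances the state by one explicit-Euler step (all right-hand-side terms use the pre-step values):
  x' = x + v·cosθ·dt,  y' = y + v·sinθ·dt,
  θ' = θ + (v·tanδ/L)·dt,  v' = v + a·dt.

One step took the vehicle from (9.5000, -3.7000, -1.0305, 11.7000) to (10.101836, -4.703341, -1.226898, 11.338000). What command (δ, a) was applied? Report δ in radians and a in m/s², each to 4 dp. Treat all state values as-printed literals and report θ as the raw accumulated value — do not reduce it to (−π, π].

δ = -0.3239, a = -3.6200

a = (v'−v)/dt = (-0.362000)/0.1 = -3.6200
Δθ = θ'−θ = -0.196398;  (v·dt/L) = 11.7000·0.1/2.0 = 0.585000
tan δ = Δθ·L/(v·dt) = -0.335723  →  δ = -0.3239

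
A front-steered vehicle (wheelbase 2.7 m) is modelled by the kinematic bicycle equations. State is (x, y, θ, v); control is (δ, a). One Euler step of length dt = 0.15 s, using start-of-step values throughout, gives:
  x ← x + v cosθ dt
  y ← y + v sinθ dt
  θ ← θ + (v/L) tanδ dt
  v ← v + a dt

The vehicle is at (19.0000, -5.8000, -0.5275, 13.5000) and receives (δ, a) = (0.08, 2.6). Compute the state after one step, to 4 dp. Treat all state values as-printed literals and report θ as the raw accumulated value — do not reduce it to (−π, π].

x' = 19.0000 + 13.5000·cos(-0.5275)·0.15 = 20.7497
y' = -5.8000 + 13.5000·sin(-0.5275)·0.15 = -6.8193
θ' = -0.5275 + (13.5000/2.7)·tan(0.08)·0.15 = -0.4674
v' = 13.5000 + 2.6000·0.15 = 13.8900

(20.7497, -6.8193, -0.4674, 13.8900)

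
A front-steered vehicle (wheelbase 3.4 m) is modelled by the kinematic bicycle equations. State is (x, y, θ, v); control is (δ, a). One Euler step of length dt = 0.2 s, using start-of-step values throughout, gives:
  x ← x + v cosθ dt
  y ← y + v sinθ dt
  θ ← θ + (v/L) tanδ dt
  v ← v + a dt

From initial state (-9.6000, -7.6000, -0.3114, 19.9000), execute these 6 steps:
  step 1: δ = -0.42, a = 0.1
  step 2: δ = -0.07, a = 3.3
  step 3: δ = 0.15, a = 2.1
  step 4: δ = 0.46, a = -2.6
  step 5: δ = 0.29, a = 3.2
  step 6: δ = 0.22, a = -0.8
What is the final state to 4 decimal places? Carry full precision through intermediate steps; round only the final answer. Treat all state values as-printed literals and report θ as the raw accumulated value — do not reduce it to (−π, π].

after step 1 (δ=-0.42, a=0.1): (-5.811416, -8.819439, -0.834153, 19.920000)
after step 2 (δ=-0.07, a=3.3): (-3.134942, -11.770497, -0.916310, 20.580000)
after step 3 (δ=0.15, a=2.1): (-0.629321, -15.035970, -0.733348, 21.000000)
after step 4 (δ=0.46, a=-2.6): (2.491017, -17.847285, -0.121323, 20.480000)
after step 5 (δ=0.29, a=3.2): (6.556909, -18.343005, 0.238177, 21.120000)
after step 6 (δ=0.22, a=-0.8): (10.661665, -17.346432, 0.515991, 20.960000)

(10.6617, -17.3464, 0.5160, 20.9600)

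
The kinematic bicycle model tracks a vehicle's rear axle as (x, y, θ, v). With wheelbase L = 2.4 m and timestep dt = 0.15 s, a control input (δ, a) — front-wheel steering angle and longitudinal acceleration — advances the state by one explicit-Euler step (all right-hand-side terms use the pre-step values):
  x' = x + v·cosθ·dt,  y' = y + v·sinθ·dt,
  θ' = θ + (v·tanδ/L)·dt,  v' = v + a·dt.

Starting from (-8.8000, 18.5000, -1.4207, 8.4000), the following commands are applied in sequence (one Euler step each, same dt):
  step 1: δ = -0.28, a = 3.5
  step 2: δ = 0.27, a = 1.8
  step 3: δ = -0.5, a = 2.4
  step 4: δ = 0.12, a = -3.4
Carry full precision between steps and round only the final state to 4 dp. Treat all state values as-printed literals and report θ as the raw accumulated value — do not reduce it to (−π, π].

(-8.6308, 13.1375, -1.6592, 9.0450)

after step 1 (δ=-0.28, a=3.5): (-8.611588, 17.254167, -1.571666, 8.925000)
after step 2 (δ=0.27, a=1.8): (-8.612752, 15.915417, -1.417287, 9.195000)
after step 3 (δ=-0.5, a=2.4): (-8.401855, 14.552386, -1.731240, 9.555000)
after step 4 (δ=0.12, a=-3.4): (-8.630826, 13.137544, -1.659232, 9.045000)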